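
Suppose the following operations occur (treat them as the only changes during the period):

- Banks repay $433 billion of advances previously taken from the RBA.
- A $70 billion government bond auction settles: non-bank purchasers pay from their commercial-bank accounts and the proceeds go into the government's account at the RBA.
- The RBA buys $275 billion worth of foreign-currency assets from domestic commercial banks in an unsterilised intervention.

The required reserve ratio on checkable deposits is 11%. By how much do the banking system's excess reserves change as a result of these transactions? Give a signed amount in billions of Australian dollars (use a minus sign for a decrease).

-$220.3 billion

Discount-window repayment $433 billion: reserves −$433B, deposits 0.
Government account inflow $70 billion: reserves −$70B, deposits −$70B.
FX purchase $275 billion: reserves +$275B, deposits 0.
Totals: Δreserves = −$228B, Δdeposits = −$70B.
Δrequired reserves = 11% × −$70B = −$7.7B.
Δexcess reserves = Δreserves − Δrequired = −$228B − (−$7.7B) = -$220.3 billion.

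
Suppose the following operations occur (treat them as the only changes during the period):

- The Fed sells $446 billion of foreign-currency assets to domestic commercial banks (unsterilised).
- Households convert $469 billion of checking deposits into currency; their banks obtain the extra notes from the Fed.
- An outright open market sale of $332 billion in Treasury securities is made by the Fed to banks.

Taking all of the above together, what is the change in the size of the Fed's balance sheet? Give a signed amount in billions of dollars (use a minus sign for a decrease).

FX sale $446 billion: a Fed asset is shed → −$446B.
Currency withdrawal $469 billion: only the composition of liabilities changes → 0.
OMO sale (to banks) $332 billion: a Fed asset is shed → −$332B.
Net: −446 + 0 − 332 = -$778 billion.

-$778 billion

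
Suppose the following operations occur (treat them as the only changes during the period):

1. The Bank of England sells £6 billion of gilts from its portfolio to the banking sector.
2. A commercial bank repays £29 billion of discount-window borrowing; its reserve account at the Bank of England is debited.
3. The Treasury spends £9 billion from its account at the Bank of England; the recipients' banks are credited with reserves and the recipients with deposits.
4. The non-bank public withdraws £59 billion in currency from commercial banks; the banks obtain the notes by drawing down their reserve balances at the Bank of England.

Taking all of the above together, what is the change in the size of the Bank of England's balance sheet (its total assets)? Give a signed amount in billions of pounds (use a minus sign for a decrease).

-£35 billion

OMO sale (to banks) £6 billion: a Bank of England asset is shed → −£6B.
Discount-window repayment £29 billion: a Bank of England asset is shed → −£29B.
Government spending £9 billion: only the composition of liabilities changes → 0.
Currency withdrawal £59 billion: only the composition of liabilities changes → 0.
Net: −6 − 29 + 0 + 0 = -£35 billion.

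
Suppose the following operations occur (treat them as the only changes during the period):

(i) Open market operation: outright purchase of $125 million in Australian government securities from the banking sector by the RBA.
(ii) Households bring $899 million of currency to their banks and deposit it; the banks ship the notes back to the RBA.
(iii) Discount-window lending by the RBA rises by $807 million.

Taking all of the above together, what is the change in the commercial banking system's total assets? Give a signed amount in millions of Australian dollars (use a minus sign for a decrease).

+$1706 million

RBA balance sheet:
  Assets:      Securities +$125M, Loans to banks +$807M
  Liabilities: Bank reserves +$1831M, Currency in circulation −$899M
Commercial banking system:
  Assets:      Reserves at CB +$1831M, Securities −$125M
  Liabilities: Checkable deposits +$899M, Borrowings from CB +$807M
Change in total bank assets = +$1706 million.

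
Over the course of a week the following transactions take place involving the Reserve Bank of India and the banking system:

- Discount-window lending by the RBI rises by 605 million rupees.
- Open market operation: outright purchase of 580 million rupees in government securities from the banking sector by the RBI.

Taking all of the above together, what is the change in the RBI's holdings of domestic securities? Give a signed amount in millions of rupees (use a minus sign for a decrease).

Discount-window loan 605 million rupees: the RBI's securities portfolio is untouched → 0.
OMO purchase (from banks) 580 million rupees: securities added to the RBI's portfolio → +580M.
Net: 0 + 580 = +580 million.

+580 million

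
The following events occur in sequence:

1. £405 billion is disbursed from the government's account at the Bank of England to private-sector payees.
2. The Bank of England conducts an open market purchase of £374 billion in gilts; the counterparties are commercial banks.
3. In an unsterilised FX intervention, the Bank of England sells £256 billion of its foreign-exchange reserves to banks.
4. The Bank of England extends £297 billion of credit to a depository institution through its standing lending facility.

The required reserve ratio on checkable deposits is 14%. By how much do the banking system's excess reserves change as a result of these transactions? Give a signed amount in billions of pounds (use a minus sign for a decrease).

+£763.3 billion

Government spending £405 billion: reserves +£405B, deposits +£405B.
OMO purchase (from banks) £374 billion: reserves +£374B, deposits 0.
FX sale £256 billion: reserves −£256B, deposits 0.
Discount-window loan £297 billion: reserves +£297B, deposits 0.
Totals: Δreserves = +£820B, Δdeposits = +£405B.
Δrequired reserves = 14% × +£405B = +£56.7B.
Δexcess reserves = Δreserves − Δrequired = +£820B − (+£56.7B) = +£763.3 billion.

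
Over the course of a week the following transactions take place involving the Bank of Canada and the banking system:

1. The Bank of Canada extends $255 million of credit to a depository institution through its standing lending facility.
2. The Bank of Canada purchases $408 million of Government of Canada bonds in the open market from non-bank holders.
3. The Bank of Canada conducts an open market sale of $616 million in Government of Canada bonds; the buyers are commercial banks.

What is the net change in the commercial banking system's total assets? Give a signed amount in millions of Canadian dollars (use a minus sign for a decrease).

+$663 million

Discount-window loan $255 million: bank balance sheets expand → +$255M.
Asset purchase (from non-banks) $408 million: bank balance sheets expand → +$408M.
OMO sale (to banks) $616 million: just an asset swap on bank balance sheets → 0.
Net: 255 + 408 + 0 = +$663 million.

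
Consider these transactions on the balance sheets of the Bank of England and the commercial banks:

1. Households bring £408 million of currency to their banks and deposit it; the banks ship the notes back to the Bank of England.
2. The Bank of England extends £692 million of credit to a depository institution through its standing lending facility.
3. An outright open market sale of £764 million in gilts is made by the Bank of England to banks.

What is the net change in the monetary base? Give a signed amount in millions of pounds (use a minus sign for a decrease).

Bank of England balance sheet:
  Assets:      Securities −£764M, Loans to banks +£692M
  Liabilities: Bank reserves +£336M, Currency in circulation −£408M
Commercial banking system:
  Assets:      Reserves at CB +£336M, Securities +£764M
  Liabilities: Checkable deposits +£408M, Borrowings from CB +£692M
Monetary base = currency + reserves: −£408M + (+£336M) = -£72 million.

-£72 million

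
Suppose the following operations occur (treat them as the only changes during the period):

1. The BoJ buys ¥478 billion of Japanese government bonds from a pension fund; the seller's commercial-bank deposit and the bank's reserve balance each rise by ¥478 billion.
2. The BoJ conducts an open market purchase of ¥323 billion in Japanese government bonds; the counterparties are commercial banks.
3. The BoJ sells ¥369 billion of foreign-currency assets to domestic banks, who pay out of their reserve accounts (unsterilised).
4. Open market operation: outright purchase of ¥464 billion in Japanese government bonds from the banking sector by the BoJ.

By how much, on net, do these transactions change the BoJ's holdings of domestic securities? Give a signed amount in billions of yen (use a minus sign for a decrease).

Asset purchase (from non-banks) ¥478 billion: securities added to the BoJ's portfolio → +¥478B.
OMO purchase (from banks) ¥323 billion: securities added to the BoJ's portfolio → +¥323B.
FX sale ¥369 billion: the BoJ's securities portfolio is untouched → 0.
OMO purchase (from banks) ¥464 billion: securities added to the BoJ's portfolio → +¥464B.
Net: 478 + 323 + 0 + 464 = +¥1265 billion.

+¥1265 billion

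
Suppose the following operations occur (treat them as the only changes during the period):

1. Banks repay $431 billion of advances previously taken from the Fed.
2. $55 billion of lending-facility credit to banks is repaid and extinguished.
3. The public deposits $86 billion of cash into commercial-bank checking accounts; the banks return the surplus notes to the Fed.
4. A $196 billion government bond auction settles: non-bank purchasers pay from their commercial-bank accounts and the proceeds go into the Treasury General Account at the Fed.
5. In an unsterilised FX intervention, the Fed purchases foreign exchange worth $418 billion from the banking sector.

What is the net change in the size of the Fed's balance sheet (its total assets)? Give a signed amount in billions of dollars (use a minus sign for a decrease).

-$68 billion

Discount-window repayment $431 billion: a Fed asset is shed → −$431B.
Discount-window repayment $55 billion: a Fed asset is shed → −$55B.
Currency deposit $86 billion: only the composition of liabilities changes → 0.
Government account inflow $196 billion: only the composition of liabilities changes → 0.
FX purchase $418 billion: a Fed asset is acquired → +$418B.
Net: −431 − 55 + 0 + 0 + 418 = -$68 billion.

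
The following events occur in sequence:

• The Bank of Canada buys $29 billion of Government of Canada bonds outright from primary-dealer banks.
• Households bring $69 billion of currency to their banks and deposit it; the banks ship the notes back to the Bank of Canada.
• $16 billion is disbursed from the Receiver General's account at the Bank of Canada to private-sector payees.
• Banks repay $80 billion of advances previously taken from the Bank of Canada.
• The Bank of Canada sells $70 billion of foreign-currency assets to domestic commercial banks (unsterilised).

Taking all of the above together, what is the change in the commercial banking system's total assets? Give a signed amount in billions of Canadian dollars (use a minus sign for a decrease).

Bank of Canada balance sheet:
  Assets:      Securities +$29B, Loans to banks −$80B, Foreign assets −$70B
  Liabilities: Bank reserves −$36B, Currency in circulation −$69B, Government deposits −$16B
Commercial banking system:
  Assets:      Reserves at CB −$36B, Securities −$29B, Foreign assets +$70B
  Liabilities: Checkable deposits +$85B, Borrowings from CB −$80B
Change in total bank assets = +$5 billion.

+$5 billion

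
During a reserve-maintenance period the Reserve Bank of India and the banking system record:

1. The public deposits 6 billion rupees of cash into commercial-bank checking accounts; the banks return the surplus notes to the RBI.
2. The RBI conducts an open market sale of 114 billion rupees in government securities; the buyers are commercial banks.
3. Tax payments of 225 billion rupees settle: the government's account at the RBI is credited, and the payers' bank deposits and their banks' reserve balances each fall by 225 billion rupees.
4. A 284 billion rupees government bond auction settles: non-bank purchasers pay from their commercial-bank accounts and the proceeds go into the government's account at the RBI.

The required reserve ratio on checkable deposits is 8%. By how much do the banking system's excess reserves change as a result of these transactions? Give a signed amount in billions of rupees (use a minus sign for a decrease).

-576.76 billion

Currency deposit 6 billion rupees: reserves +6B, deposits +6B.
OMO sale (to banks) 114 billion rupees: reserves −114B, deposits 0.
Government account inflow 225 billion rupees: reserves −225B, deposits −225B.
Government account inflow 284 billion rupees: reserves −284B, deposits −284B.
Totals: Δreserves = −617B, Δdeposits = −503B.
Δrequired reserves = 8% × −503B = −40.24B.
Δexcess reserves = Δreserves − Δrequired = −617B − (−40.24B) = -576.76 billion.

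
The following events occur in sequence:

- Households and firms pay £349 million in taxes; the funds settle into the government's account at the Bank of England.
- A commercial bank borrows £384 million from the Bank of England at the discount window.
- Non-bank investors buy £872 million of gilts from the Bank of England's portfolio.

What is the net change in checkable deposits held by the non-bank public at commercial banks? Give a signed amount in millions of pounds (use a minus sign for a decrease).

-£1221 million

Government account inflow £349 million: non-bank counterparties' bank balances fall → −£349M.
Discount-window loan £384 million: the counterparty is a bank, so public deposits are unchanged → 0.
Asset sale (to non-banks) £872 million: non-bank counterparties' bank balances fall → −£872M.
Net: −349 + 0 − 872 = -£1221 million.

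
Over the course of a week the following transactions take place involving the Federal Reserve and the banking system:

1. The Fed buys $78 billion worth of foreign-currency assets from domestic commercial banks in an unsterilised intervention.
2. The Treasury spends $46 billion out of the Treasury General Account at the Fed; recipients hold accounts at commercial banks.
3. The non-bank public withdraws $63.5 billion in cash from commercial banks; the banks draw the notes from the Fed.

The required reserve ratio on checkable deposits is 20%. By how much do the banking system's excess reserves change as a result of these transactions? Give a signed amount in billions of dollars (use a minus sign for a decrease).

FX purchase $78 billion: reserves +$78B, deposits 0.
Government spending $46 billion: reserves +$46B, deposits +$46B.
Currency withdrawal $63.5 billion: reserves −$63.5B, deposits −$63.5B.
Totals: Δreserves = +$60.5B, Δdeposits = −$17.5B.
Δrequired reserves = 20% × −$17.5B = −$3.5B.
Δexcess reserves = Δreserves − Δrequired = +$60.5B − (−$3.5B) = +$64 billion.

+$64 billion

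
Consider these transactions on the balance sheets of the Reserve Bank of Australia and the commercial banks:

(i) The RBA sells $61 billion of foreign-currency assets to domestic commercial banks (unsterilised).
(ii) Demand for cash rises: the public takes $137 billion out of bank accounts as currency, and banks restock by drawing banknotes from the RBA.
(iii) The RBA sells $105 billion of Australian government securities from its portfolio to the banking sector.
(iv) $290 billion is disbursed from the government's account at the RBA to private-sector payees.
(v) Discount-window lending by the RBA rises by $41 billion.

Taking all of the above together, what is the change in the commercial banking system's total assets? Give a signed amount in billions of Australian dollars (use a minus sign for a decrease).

FX sale $61 billion: just an asset swap on bank balance sheets → 0.
Currency withdrawal $137 billion: bank balance sheets shrink → −$137B.
OMO sale (to banks) $105 billion: just an asset swap on bank balance sheets → 0.
Government spending $290 billion: bank balance sheets expand → +$290B.
Discount-window loan $41 billion: bank balance sheets expand → +$41B.
Net: 0 − 137 + 0 + 290 + 41 = +$194 billion.

+$194 billion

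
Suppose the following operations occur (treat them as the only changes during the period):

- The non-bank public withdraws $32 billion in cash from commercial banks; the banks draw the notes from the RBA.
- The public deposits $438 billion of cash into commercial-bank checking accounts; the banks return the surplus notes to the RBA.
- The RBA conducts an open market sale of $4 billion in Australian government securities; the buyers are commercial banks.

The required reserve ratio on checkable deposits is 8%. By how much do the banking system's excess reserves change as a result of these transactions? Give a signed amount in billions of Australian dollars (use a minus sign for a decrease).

+$369.52 billion

Currency withdrawal $32 billion: reserves −$32B, deposits −$32B.
Currency deposit $438 billion: reserves +$438B, deposits +$438B.
OMO sale (to banks) $4 billion: reserves −$4B, deposits 0.
Totals: Δreserves = +$402B, Δdeposits = +$406B.
Δrequired reserves = 8% × +$406B = +$32.48B.
Δexcess reserves = Δreserves − Δrequired = +$402B − (+$32.48B) = +$369.52 billion.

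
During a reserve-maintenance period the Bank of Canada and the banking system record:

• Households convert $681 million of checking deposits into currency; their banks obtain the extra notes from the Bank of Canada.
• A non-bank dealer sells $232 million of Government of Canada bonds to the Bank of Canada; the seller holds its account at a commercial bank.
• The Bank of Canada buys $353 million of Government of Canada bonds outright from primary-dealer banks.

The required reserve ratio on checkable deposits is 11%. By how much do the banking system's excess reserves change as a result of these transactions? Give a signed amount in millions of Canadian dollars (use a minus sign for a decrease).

Currency withdrawal $681 million: reserves −$681M, deposits −$681M.
Asset purchase (from non-banks) $232 million: reserves +$232M, deposits +$232M.
OMO purchase (from banks) $353 million: reserves +$353M, deposits 0.
Totals: Δreserves = −$96M, Δdeposits = −$449M.
Δrequired reserves = 11% × −$449M = −$49.39M.
Δexcess reserves = Δreserves − Δrequired = −$96M − (−$49.39M) = -$46.61 million.

-$46.61 million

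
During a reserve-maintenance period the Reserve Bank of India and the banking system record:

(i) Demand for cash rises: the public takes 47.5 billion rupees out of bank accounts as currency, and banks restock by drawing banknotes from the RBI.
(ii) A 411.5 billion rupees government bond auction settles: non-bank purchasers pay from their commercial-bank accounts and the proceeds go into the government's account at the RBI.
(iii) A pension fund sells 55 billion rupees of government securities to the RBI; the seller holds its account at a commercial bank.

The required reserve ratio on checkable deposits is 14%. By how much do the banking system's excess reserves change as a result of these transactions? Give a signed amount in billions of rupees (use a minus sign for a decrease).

Currency withdrawal 47.5 billion rupees: reserves −47.5B, deposits −47.5B.
Government account inflow 411.5 billion rupees: reserves −411.5B, deposits −411.5B.
Asset purchase (from non-banks) 55 billion rupees: reserves +55B, deposits +55B.
Totals: Δreserves = −404B, Δdeposits = −404B.
Δrequired reserves = 14% × −404B = −56.56B.
Δexcess reserves = Δreserves − Δrequired = −404B − (−56.56B) = -347.44 billion.

-347.44 billion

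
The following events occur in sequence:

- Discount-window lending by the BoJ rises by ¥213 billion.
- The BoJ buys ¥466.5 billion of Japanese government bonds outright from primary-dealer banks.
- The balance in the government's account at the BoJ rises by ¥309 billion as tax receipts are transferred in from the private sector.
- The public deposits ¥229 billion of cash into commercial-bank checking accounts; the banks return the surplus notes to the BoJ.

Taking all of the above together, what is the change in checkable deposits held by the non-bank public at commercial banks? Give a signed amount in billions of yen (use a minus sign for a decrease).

-¥80 billion

BoJ balance sheet:
  Assets:      Securities +¥466.5B, Loans to banks +¥213B
  Liabilities: Bank reserves +¥599.5B, Currency in circulation −¥229B, Government deposits +¥309B
Commercial banking system:
  Assets:      Reserves at CB +¥599.5B, Securities −¥466.5B
  Liabilities: Checkable deposits −¥80B, Borrowings from CB +¥213B
So the change in checkable deposits held by the non-bank public at commercial banks is -¥80 billion.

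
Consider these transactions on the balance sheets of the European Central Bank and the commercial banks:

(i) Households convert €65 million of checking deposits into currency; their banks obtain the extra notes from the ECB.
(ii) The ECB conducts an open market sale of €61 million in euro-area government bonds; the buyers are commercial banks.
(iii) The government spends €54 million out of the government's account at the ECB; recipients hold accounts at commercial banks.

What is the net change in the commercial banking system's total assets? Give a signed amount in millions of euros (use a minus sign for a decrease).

-€11 million

ECB balance sheet:
  Assets:      Securities −€61M
  Liabilities: Bank reserves −€72M, Currency in circulation +€65M, Government deposits −€54M
Commercial banking system:
  Assets:      Reserves at CB −€72M, Securities +€61M
  Liabilities: Checkable deposits −€11M
Change in total bank assets = -€11 million.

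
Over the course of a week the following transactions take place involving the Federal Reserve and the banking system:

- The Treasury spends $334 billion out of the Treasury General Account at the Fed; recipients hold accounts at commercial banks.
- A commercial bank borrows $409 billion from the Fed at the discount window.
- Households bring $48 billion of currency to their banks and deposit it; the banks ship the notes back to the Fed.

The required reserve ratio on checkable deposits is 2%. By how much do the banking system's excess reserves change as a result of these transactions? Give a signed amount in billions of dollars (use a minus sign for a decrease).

Government spending $334 billion: reserves +$334B, deposits +$334B.
Discount-window loan $409 billion: reserves +$409B, deposits 0.
Currency deposit $48 billion: reserves +$48B, deposits +$48B.
Totals: Δreserves = +$791B, Δdeposits = +$382B.
Δrequired reserves = 2% × +$382B = +$7.64B.
Δexcess reserves = Δreserves − Δrequired = +$791B − (+$7.64B) = +$783.36 billion.

+$783.36 billion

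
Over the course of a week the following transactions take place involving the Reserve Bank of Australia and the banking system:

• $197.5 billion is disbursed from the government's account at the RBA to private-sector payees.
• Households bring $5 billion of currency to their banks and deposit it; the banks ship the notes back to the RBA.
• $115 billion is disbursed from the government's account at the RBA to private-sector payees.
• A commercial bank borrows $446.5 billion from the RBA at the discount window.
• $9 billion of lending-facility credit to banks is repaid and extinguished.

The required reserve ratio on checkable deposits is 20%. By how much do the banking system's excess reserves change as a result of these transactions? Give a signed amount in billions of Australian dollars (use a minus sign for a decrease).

+$691.5 billion

Government spending $197.5 billion: reserves +$197.5B, deposits +$197.5B.
Currency deposit $5 billion: reserves +$5B, deposits +$5B.
Government spending $115 billion: reserves +$115B, deposits +$115B.
Discount-window loan $446.5 billion: reserves +$446.5B, deposits 0.
Discount-window repayment $9 billion: reserves −$9B, deposits 0.
Totals: Δreserves = +$755B, Δdeposits = +$317.5B.
Δrequired reserves = 20% × +$317.5B = +$63.5B.
Δexcess reserves = Δreserves − Δrequired = +$755B − (+$63.5B) = +$691.5 billion.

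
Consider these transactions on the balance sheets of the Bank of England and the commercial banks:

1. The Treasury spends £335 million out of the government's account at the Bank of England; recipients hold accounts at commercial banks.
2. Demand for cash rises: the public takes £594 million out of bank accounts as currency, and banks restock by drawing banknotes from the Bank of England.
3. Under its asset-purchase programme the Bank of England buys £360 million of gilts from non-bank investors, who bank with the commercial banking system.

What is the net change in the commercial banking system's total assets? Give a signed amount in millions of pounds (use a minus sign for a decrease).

+£101 million

Government spending £335 million: bank balance sheets expand → +£335M.
Currency withdrawal £594 million: bank balance sheets shrink → −£594M.
Asset purchase (from non-banks) £360 million: bank balance sheets expand → +£360M.
Net: 335 − 594 + 360 = +£101 million.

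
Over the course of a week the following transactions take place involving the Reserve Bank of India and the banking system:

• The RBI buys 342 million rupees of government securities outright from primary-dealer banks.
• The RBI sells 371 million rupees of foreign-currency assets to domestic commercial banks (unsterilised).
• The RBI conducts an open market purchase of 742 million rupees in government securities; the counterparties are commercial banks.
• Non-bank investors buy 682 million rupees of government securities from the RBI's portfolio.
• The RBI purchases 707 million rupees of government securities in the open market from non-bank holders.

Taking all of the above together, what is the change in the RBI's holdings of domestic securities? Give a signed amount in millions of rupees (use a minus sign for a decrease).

+1109 million

RBI balance sheet:
  Assets:      Securities +1109M, Foreign assets −371M
  Liabilities: Bank reserves +738M
So the change in the RBI's holdings of domestic securities is +1109 million.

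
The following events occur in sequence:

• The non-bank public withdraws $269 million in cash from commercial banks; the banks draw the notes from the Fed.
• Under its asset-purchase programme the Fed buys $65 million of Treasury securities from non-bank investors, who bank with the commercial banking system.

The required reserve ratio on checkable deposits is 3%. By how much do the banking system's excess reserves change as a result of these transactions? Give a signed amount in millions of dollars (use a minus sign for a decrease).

-$197.88 million

Currency withdrawal $269 million: reserves −$269M, deposits −$269M.
Asset purchase (from non-banks) $65 million: reserves +$65M, deposits +$65M.
Totals: Δreserves = −$204M, Δdeposits = −$204M.
Δrequired reserves = 3% × −$204M = −$6.12M.
Δexcess reserves = Δreserves − Δrequired = −$204M − (−$6.12M) = -$197.88 million.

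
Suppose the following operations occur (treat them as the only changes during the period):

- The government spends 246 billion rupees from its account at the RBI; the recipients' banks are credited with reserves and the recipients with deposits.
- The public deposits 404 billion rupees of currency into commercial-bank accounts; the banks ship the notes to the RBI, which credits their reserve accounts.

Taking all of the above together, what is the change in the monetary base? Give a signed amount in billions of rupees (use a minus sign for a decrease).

Government spending 246 billion rupees: a non-base liability converts back to reserves → +246B.
Currency deposit 404 billion rupees: just a shift between currency and reserves — both are base money → 0.
Net: 246 + 0 = +246 billion.

+246 billion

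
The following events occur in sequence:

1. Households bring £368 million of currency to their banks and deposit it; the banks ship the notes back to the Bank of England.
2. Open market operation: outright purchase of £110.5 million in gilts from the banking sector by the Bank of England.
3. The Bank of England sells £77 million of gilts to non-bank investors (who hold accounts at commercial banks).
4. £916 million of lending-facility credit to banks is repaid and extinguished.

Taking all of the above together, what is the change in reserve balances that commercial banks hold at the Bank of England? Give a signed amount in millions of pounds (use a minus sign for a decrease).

-£514.5 million

Bank of England balance sheet:
  Assets:      Securities +£33.5M, Loans to banks −£916M
  Liabilities: Bank reserves −£514.5M, Currency in circulation −£368M
So the change in reserve balances that commercial banks hold at the Bank of England is -£514.5 million.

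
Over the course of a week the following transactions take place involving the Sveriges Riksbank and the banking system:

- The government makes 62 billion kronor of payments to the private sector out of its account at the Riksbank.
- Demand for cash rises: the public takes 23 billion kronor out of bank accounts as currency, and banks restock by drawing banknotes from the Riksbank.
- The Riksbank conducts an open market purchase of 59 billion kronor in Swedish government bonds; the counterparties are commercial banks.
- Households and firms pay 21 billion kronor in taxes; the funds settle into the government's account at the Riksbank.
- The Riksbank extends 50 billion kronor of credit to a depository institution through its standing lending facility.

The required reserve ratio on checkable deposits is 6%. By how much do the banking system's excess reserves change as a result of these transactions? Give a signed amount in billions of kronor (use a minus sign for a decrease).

+125.92 billion

Government spending 62 billion kronor: reserves +62B, deposits +62B.
Currency withdrawal 23 billion kronor: reserves −23B, deposits −23B.
OMO purchase (from banks) 59 billion kronor: reserves +59B, deposits 0.
Government account inflow 21 billion kronor: reserves −21B, deposits −21B.
Discount-window loan 50 billion kronor: reserves +50B, deposits 0.
Totals: Δreserves = +127B, Δdeposits = +18B.
Δrequired reserves = 6% × +18B = +1.08B.
Δexcess reserves = Δreserves − Δrequired = +127B − (+1.08B) = +125.92 billion.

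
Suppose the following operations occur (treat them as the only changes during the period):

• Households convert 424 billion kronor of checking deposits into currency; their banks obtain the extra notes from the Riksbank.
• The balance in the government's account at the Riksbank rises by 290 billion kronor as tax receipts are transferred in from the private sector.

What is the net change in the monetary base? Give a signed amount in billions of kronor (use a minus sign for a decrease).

Currency withdrawal 424 billion kronor: just a shift between currency and reserves — both are base money → 0.
Government account inflow 290 billion kronor: reserves shift to a non-base liability → −290B.
Net: 0 − 290 = -290 billion.

-290 billion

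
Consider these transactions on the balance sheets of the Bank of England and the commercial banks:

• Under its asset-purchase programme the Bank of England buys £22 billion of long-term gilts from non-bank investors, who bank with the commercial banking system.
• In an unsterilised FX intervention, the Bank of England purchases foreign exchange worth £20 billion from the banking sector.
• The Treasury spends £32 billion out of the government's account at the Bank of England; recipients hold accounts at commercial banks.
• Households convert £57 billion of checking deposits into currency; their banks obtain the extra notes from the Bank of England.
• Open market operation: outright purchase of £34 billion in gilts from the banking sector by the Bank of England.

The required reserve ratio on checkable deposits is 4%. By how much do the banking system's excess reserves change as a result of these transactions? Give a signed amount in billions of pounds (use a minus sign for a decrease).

Asset purchase (from non-banks) £22 billion: reserves +£22B, deposits +£22B.
FX purchase £20 billion: reserves +£20B, deposits 0.
Government spending £32 billion: reserves +£32B, deposits +£32B.
Currency withdrawal £57 billion: reserves −£57B, deposits −£57B.
OMO purchase (from banks) £34 billion: reserves +£34B, deposits 0.
Totals: Δreserves = +£51B, Δdeposits = −£3B.
Δrequired reserves = 4% × −£3B = −£0.12B.
Δexcess reserves = Δreserves − Δrequired = +£51B − (−£0.12B) = +£51.12 billion.

+£51.12 billion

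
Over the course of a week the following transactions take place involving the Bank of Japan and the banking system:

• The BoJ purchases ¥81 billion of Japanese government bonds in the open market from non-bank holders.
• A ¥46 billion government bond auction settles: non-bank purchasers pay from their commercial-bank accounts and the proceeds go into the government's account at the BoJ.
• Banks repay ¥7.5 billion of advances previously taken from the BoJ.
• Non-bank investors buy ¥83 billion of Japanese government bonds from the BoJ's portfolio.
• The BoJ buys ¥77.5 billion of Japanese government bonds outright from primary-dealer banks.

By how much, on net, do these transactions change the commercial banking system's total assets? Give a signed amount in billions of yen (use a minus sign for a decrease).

-¥55.5 billion

BoJ balance sheet:
  Assets:      Securities +¥75.5B, Loans to banks −¥7.5B
  Liabilities: Bank reserves +¥22B, Government deposits +¥46B
Commercial banking system:
  Assets:      Reserves at CB +¥22B, Securities −¥77.5B
  Liabilities: Checkable deposits −¥48B, Borrowings from CB −¥7.5B
Change in total bank assets = -¥55.5 billion.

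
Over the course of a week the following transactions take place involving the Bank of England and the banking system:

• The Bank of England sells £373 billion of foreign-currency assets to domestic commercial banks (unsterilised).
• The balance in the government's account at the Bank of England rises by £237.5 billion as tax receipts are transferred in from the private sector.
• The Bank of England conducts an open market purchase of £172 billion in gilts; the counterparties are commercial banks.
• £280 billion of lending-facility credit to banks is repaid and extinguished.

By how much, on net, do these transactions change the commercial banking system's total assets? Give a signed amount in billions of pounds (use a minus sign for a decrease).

FX sale £373 billion: just an asset swap on bank balance sheets → 0.
Government account inflow £237.5 billion: bank balance sheets shrink → −£237.5B.
OMO purchase (from banks) £172 billion: just an asset swap on bank balance sheets → 0.
Discount-window repayment £280 billion: bank balance sheets shrink → −£280B.
Net: 0 − 237.5 + 0 − 280 = -£517.5 billion.

-£517.5 billion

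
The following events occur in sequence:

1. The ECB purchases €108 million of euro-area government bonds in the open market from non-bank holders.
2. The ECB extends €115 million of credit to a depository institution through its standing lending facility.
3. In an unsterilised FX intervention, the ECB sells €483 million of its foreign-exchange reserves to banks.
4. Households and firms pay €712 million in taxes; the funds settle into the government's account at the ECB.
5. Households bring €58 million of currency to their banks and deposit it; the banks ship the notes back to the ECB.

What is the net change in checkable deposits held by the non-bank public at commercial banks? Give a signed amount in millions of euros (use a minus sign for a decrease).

ECB balance sheet:
  Assets:      Securities +€108M, Loans to banks +€115M, Foreign assets −€483M
  Liabilities: Bank reserves −€914M, Currency in circulation −€58M, Government deposits +€712M
Commercial banking system:
  Assets:      Reserves at CB −€914M, Foreign assets +€483M
  Liabilities: Checkable deposits −€546M, Borrowings from CB +€115M
So the change in checkable deposits held by the non-bank public at commercial banks is -€546 million.

-€546 million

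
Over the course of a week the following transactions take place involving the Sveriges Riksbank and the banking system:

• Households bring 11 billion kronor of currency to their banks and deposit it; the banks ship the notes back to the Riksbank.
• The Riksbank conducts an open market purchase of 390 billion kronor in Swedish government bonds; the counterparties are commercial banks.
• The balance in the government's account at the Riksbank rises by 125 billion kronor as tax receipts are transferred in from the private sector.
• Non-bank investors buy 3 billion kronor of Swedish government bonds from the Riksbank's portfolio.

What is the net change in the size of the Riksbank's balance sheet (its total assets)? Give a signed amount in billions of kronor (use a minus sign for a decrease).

Currency deposit 11 billion kronor: only the composition of liabilities changes → 0.
OMO purchase (from banks) 390 billion kronor: a Riksbank asset is acquired → +390B.
Government account inflow 125 billion kronor: only the composition of liabilities changes → 0.
Asset sale (to non-banks) 3 billion kronor: a Riksbank asset is shed → −3B.
Net: 0 + 390 + 0 − 3 = +387 billion.

+387 billion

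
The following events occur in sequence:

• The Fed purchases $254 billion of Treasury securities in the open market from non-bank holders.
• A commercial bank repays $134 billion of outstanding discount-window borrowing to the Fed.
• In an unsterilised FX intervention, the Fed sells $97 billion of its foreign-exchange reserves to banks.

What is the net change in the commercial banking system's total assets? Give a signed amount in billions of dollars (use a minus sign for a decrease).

Fed balance sheet:
  Assets:      Securities +$254B, Loans to banks −$134B, Foreign assets −$97B
  Liabilities: Bank reserves +$23B
Commercial banking system:
  Assets:      Reserves at CB +$23B, Foreign assets +$97B
  Liabilities: Checkable deposits +$254B, Borrowings from CB −$134B
Change in total bank assets = +$120 billion.

+$120 billion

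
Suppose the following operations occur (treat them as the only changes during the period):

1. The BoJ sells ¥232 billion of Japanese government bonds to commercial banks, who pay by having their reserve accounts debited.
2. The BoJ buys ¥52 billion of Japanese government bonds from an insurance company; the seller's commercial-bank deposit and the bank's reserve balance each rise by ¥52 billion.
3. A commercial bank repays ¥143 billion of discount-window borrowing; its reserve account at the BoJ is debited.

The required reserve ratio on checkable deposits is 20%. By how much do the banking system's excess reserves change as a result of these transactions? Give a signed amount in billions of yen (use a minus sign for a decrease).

-¥333.4 billion

OMO sale (to banks) ¥232 billion: reserves −¥232B, deposits 0.
Asset purchase (from non-banks) ¥52 billion: reserves +¥52B, deposits +¥52B.
Discount-window repayment ¥143 billion: reserves −¥143B, deposits 0.
Totals: Δreserves = −¥323B, Δdeposits = +¥52B.
Δrequired reserves = 20% × +¥52B = +¥10.4B.
Δexcess reserves = Δreserves − Δrequired = −¥323B − (+¥10.4B) = -¥333.4 billion.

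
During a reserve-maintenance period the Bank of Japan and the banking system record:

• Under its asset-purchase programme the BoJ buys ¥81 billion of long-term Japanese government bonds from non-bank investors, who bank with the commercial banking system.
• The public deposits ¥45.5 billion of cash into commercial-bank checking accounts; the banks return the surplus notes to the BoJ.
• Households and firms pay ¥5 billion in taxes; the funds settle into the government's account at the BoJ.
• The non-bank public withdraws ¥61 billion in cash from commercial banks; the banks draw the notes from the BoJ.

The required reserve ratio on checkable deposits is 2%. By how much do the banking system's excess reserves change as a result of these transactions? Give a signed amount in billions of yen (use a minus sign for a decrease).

Asset purchase (from non-banks) ¥81 billion: reserves +¥81B, deposits +¥81B.
Currency deposit ¥45.5 billion: reserves +¥45.5B, deposits +¥45.5B.
Government account inflow ¥5 billion: reserves −¥5B, deposits −¥5B.
Currency withdrawal ¥61 billion: reserves −¥61B, deposits −¥61B.
Totals: Δreserves = +¥60.5B, Δdeposits = +¥60.5B.
Δrequired reserves = 2% × +¥60.5B = +¥1.21B.
Δexcess reserves = Δreserves − Δrequired = +¥60.5B − (+¥1.21B) = +¥59.29 billion.

+¥59.29 billion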